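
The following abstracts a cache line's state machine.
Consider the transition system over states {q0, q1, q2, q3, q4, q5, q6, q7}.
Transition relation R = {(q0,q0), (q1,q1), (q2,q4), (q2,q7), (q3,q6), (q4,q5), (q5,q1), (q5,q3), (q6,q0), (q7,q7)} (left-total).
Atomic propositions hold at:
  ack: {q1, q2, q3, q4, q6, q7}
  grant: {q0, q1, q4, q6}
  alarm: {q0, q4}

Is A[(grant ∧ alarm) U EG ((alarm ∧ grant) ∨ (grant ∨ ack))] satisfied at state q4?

Sat(grant ∧ alarm) = {q0, q4}
Sat(alarm ∧ grant) = {q0, q4}
Sat(grant ∨ ack) = {q0, q1, q2, q3, q4, q6, q7}
Sat((alarm ∧ grant) ∨ (grant ∨ ack)) = {q0, q1, q2, q3, q4, q6, q7}
EG ((alarm ∧ grant) ∨ (grant ∨ ack)): greatest fixpoint, start Z0 = {q0, q1, q2, q3, q4, q6, q7}, keep only states in Sat with some successor in Z. Z1 = {q0, q1, q2, q3, q6, q7}; fixed.
Sat(EG ((alarm ∧ grant) ∨ (grant ∨ ack))) = {q0, q1, q2, q3, q6, q7}
A[(grant ∧ alarm) U EG ((alarm ∧ grant) ∨ (grant ∨ ack))]: least fixpoint, start Z0 = Sat(EG ((alarm ∧ grant) ∨ (grant ∨ ack))) = {q0, q1, q2, q3, q6, q7}, add states in Sat(grant ∧ alarm) with every successor in Z. Already a fixed point.
Sat(A[(grant ∧ alarm) U EG ((alarm ∧ grant) ∨ (grant ∨ ack))]) = {q0, q1, q2, q3, q6, q7}
q4 ∉ Sat(A[(grant ∧ alarm) U EG ((alarm ∧ grant) ∨ (grant ∨ ack))]) = {q0, q1, q2, q3, q6, q7}, so the formula does not hold at q4.

No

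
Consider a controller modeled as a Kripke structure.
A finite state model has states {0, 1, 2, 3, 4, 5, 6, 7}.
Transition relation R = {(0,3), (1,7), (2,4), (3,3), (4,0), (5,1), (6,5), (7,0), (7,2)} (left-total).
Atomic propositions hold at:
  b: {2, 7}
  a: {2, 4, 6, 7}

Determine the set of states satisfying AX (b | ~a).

{0, 1, 3, 4, 5, 6, 7}

Sat(~a) = {0, 1, 3, 5}
Sat(b | ~a) = {0, 1, 2, 3, 5, 7}
Sat(AX (b | ~a)) = {s : every successor in {0, 1, 2, 3, 5, 7}} = {0, 1, 3, 4, 5, 6, 7}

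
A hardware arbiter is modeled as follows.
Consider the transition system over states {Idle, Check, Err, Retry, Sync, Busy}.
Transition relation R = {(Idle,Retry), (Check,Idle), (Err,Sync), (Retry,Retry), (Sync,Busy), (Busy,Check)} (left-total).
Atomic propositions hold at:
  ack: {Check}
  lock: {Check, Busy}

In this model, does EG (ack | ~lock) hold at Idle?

Sat(~lock) = {Idle, Err, Retry, Sync}
Sat(ack | ~lock) = {Idle, Check, Err, Retry, Sync}
EG (ack | ~lock): greatest fixpoint, start Z0 = {Idle, Check, Err, Retry, Sync}, keep only states in Sat with some successor in Z. Z1 = {Idle, Check, Err, Retry}; Z2 = {Idle, Check, Retry}; fixed.
Sat(EG (ack | ~lock)) = {Idle, Check, Retry}
Idle ∈ Sat(EG (ack | ~lock)) = {Idle, Check, Retry}, so the formula holds at Idle.

Yes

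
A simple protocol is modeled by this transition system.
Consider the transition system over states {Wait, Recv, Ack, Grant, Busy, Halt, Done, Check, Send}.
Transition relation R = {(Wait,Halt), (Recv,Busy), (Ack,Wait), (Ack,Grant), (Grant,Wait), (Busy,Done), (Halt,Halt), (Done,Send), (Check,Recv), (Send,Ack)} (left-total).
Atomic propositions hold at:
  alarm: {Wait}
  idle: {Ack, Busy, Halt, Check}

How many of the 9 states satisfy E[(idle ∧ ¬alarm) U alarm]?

Sat(¬alarm) = {Recv, Ack, Grant, Busy, Halt, Done, Check, Send}
Sat(idle ∧ ¬alarm) = {Ack, Busy, Halt, Check}
E[(idle ∧ ¬alarm) U alarm]: least fixpoint, start Z0 = Sat(alarm) = {Wait}, add states in Sat(idle ∧ ¬alarm) with some successor in Z. Z1 = {Wait, Ack}; fixed.
Sat(E[(idle ∧ ¬alarm) U alarm]) = {Wait, Ack}
|Sat(E[(idle ∧ ¬alarm) U alarm])| = |{Wait, Ack}| = 2.

2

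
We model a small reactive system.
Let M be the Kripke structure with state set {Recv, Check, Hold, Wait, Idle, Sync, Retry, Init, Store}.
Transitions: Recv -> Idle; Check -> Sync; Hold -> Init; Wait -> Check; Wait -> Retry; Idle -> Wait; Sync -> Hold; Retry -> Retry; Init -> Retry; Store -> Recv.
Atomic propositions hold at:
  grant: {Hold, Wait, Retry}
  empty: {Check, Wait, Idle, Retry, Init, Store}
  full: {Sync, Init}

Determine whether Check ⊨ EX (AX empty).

Sat(AX empty) = {s : every successor in {Check, Wait, Idle, Retry, Init, Store}} = {Recv, Hold, Wait, Idle, Retry, Init}
Sat(EX (AX empty)) = {s : some successor in {Recv, Hold, Wait, Idle, Retry, Init}} = {Recv, Hold, Wait, Idle, Sync, Retry, Init, Store}
Check ∉ Sat(EX (AX empty)) = {Recv, Hold, Wait, Idle, Sync, Retry, Init, Store}, so the formula does not hold at Check.

No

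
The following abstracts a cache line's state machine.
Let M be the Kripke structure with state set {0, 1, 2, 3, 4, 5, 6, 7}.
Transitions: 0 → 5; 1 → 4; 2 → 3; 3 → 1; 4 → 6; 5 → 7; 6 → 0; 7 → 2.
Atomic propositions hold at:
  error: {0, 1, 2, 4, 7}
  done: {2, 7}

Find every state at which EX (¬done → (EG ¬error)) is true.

Sat(¬done) = {0, 1, 3, 4, 5, 6}
Sat(¬error) = {3, 5, 6}
EG ¬error: greatest fixpoint, start Z0 = {3, 5, 6}, keep only states in Sat with some successor in Z. Z1 = ∅; fixed.
Sat(EG ¬error) = ∅
Sat(¬done → (EG ¬error)) = {2, 7}
Sat(EX (¬done → (EG ¬error))) = {s : some successor in {2, 7}} = {5, 7}

{5, 7}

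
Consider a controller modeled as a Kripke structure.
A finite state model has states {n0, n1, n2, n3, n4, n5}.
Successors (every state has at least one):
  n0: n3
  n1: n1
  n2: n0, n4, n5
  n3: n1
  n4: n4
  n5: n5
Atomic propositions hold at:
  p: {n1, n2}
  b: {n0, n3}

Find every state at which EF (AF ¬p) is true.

Sat(¬p) = {n0, n3, n4, n5}
AF ¬p: least fixpoint, start Z0 = {n0, n3, n4, n5}, add states with every successor in Z. Z1 = {n0, n2, n3, n4, n5}; fixed.
Sat(AF ¬p) = {n0, n2, n3, n4, n5}
EF (AF ¬p): least fixpoint, start Z0 = {n0, n2, n3, n4, n5}, add states with some successor in Z. Already a fixed point.
Sat(EF (AF ¬p)) = {n0, n2, n3, n4, n5}

{n0, n2, n3, n4, n5}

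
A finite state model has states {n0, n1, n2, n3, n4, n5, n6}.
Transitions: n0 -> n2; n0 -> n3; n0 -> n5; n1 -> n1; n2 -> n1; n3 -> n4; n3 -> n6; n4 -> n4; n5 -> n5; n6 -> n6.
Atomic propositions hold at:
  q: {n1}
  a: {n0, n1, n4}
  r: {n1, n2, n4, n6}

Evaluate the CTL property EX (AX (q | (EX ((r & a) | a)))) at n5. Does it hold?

Sat(r & a) = {n1, n4}
Sat((r & a) | a) = {n0, n1, n4}
Sat(EX ((r & a) | a)) = {s : some successor in {n0, n1, n4}} = {n1, n2, n3, n4}
Sat(q | (EX ((r & a) | a))) = {n1, n2, n3, n4}
Sat(AX (q | (EX ((r & a) | a)))) = {s : every successor in {n1, n2, n3, n4}} = {n1, n2, n4}
Sat(EX (AX (q | (EX ((r & a) | a))))) = {s : some successor in {n1, n2, n4}} = {n0, n1, n2, n3, n4}
n5 ∉ Sat(EX (AX (q | (EX ((r & a) | a))))) = {n0, n1, n2, n3, n4}, so the formula does not hold at n5.

No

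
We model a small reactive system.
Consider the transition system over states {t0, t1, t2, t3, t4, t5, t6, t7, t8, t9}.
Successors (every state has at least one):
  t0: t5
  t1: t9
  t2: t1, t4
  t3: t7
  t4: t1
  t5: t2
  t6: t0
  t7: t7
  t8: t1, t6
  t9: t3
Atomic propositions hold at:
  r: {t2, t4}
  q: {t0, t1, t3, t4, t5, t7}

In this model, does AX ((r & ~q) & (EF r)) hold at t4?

No

Sat(~q) = {t2, t6, t8, t9}
Sat(r & ~q) = {t2}
EF r: least fixpoint, start Z0 = {t2, t4}, add states with some successor in Z. Z1 = {t2, t4, t5}; Z2 = {t0, t2, t4, t5}; Z3 = {t0, t2, t4, t5, t6}; Z4 = {t0, t2, t4, t5, t6, t8}; fixed.
Sat(EF r) = {t0, t2, t4, t5, t6, t8}
Sat((r & ~q) & (EF r)) = {t2}
Sat(AX ((r & ~q) & (EF r))) = {s : every successor in {t2}} = {t5}
t4 ∉ Sat(AX ((r & ~q) & (EF r))) = {t5}, so the formula does not hold at t4.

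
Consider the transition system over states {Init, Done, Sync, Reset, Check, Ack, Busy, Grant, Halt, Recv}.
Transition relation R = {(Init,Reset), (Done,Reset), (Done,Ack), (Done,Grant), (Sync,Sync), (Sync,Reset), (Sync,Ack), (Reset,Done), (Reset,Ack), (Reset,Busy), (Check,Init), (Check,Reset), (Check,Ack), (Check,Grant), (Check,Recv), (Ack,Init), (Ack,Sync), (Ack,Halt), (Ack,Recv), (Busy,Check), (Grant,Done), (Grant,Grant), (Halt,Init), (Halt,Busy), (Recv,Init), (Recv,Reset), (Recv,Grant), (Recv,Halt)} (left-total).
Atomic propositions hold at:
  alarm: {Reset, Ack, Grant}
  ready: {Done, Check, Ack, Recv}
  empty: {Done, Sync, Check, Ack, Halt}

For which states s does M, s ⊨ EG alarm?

EG alarm: greatest fixpoint, start Z0 = {Reset, Ack, Grant}, keep only states in Sat with some successor in Z. Z1 = {Reset, Grant}; Z2 = {Grant}; fixed.
Sat(EG alarm) = {Grant}

{Grant}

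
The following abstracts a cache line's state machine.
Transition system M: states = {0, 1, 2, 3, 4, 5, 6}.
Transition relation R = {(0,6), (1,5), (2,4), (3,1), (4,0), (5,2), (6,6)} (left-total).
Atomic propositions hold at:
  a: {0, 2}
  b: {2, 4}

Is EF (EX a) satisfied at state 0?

No

Sat(EX a) = {s : some successor in {0, 2}} = {4, 5}
EF (EX a): least fixpoint, start Z0 = {4, 5}, add states with some successor in Z. Z1 = {1, 2, 4, 5}; Z2 = {1, 2, 3, 4, 5}; fixed.
Sat(EF (EX a)) = {1, 2, 3, 4, 5}
0 ∉ Sat(EF (EX a)) = {1, 2, 3, 4, 5}, so the formula does not hold at 0.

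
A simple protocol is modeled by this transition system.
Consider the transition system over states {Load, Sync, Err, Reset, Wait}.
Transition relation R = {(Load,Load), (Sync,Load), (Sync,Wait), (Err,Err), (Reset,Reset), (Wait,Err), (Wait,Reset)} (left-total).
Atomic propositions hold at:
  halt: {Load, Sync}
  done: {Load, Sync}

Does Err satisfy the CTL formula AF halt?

No

AF halt: least fixpoint, start Z0 = {Load, Sync}, add states with every successor in Z. Already a fixed point.
Sat(AF halt) = {Load, Sync}
Err ∉ Sat(AF halt) = {Load, Sync}, so the formula does not hold at Err.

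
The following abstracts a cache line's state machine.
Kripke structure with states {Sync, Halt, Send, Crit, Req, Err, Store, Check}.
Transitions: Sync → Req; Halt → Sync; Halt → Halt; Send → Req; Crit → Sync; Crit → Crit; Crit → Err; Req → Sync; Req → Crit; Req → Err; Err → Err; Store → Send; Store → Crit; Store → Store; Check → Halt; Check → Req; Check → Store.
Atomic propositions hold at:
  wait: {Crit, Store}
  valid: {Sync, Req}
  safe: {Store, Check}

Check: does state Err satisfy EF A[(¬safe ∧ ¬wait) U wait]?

No

Sat(¬safe) = {Sync, Halt, Send, Crit, Req, Err}
Sat(¬wait) = {Sync, Halt, Send, Req, Err, Check}
Sat(¬safe ∧ ¬wait) = {Sync, Halt, Send, Req, Err}
A[(¬safe ∧ ¬wait) U wait]: least fixpoint, start Z0 = Sat(wait) = {Crit, Store}, add states in Sat(¬safe ∧ ¬wait) with every successor in Z. Already a fixed point.
Sat(A[(¬safe ∧ ¬wait) U wait]) = {Crit, Store}
EF A[(¬safe ∧ ¬wait) U wait]: least fixpoint, start Z0 = {Crit, Store}, add states with some successor in Z. Z1 = {Crit, Req, Store, Check}; Z2 = {Sync, Send, Crit, Req, Store, Check}; Z3 = {Sync, Halt, Send, Crit, Req, Store, Check}; fixed.
Sat(EF A[(¬safe ∧ ¬wait) U wait]) = {Sync, Halt, Send, Crit, Req, Store, Check}
Err ∉ Sat(EF A[(¬safe ∧ ¬wait) U wait]) = {Sync, Halt, Send, Crit, Req, Store, Check}, so the formula does not hold at Err.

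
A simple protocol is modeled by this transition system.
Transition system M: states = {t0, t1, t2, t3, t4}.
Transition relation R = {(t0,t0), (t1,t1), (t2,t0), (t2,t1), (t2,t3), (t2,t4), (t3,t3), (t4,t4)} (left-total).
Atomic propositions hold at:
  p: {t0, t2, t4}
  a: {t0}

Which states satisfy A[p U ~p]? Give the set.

Sat(~p) = {t1, t3}
A[p U ~p]: least fixpoint, start Z0 = Sat(~p) = {t1, t3}, add states in Sat(p) with every successor in Z. Already a fixed point.
Sat(A[p U ~p]) = {t1, t3}

{t1, t3}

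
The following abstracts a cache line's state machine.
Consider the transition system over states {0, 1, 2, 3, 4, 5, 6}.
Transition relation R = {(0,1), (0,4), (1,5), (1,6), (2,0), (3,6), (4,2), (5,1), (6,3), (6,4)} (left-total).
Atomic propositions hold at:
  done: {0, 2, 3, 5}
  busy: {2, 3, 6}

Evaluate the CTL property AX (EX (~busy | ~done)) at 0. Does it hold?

Sat(~busy) = {0, 1, 4, 5}
Sat(~done) = {1, 4, 6}
Sat(~busy | ~done) = {0, 1, 4, 5, 6}
Sat(EX (~busy | ~done)) = {s : some successor in {0, 1, 4, 5, 6}} = {0, 1, 2, 3, 5, 6}
Sat(AX (EX (~busy | ~done))) = {s : every successor in {0, 1, 2, 3, 5, 6}} = {1, 2, 3, 4, 5}
0 ∉ Sat(AX (EX (~busy | ~done))) = {1, 2, 3, 4, 5}, so the formula does not hold at 0.

No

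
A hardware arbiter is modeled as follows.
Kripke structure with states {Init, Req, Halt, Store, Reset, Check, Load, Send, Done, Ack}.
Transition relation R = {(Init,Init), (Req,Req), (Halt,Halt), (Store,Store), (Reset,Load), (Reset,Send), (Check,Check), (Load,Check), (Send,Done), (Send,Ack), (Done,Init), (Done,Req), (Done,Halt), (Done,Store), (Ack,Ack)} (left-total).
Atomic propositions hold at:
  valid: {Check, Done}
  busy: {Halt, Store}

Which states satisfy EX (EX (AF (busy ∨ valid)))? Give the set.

{Halt, Store, Reset, Check, Load, Send, Done}

Sat(busy ∨ valid) = {Halt, Store, Check, Done}
AF (busy ∨ valid): least fixpoint, start Z0 = {Halt, Store, Check, Done}, add states with every successor in Z. Z1 = {Halt, Store, Check, Load, Done}; fixed.
Sat(AF (busy ∨ valid)) = {Halt, Store, Check, Load, Done}
Sat(EX (AF (busy ∨ valid))) = {s : some successor in {Halt, Store, Check, Load, Done}} = {Halt, Store, Reset, Check, Load, Send, Done}
Sat(EX (EX (AF (busy ∨ valid)))) = {s : some successor in {Halt, Store, Reset, Check, Load, Send, Done}} = {Halt, Store, Reset, Check, Load, Send, Done}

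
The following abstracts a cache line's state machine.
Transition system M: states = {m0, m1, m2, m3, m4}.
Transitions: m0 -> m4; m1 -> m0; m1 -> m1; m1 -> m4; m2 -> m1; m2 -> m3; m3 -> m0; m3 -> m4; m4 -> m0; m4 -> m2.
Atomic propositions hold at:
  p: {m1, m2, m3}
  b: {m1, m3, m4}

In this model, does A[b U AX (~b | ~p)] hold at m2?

Sat(~b) = {m0, m2}
Sat(~p) = {m0, m4}
Sat(~b | ~p) = {m0, m2, m4}
Sat(AX (~b | ~p)) = {s : every successor in {m0, m2, m4}} = {m0, m3, m4}
A[b U AX (~b | ~p)]: least fixpoint, start Z0 = Sat(AX (~b | ~p)) = {m0, m3, m4}, add states in Sat(b) with every successor in Z. Already a fixed point.
Sat(A[b U AX (~b | ~p)]) = {m0, m3, m4}
m2 ∉ Sat(A[b U AX (~b | ~p)]) = {m0, m3, m4}, so the formula does not hold at m2.

No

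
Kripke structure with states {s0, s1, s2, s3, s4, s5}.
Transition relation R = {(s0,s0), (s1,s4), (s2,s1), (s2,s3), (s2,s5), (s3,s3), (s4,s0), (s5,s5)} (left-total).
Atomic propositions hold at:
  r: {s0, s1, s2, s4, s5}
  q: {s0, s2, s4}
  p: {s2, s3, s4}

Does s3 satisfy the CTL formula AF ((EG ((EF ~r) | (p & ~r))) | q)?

Sat(~r) = {s3}
EF ~r: least fixpoint, start Z0 = {s3}, add states with some successor in Z. Z1 = {s2, s3}; fixed.
Sat(EF ~r) = {s2, s3}
Sat(p & ~r) = {s3}
Sat((EF ~r) | (p & ~r)) = {s2, s3}
EG ((EF ~r) | (p & ~r)): greatest fixpoint, start Z0 = {s2, s3}, keep only states in Sat with some successor in Z. Already a fixed point.
Sat(EG ((EF ~r) | (p & ~r))) = {s2, s3}
Sat((EG ((EF ~r) | (p & ~r))) | q) = {s0, s2, s3, s4}
AF ((EG ((EF ~r) | (p & ~r))) | q): least fixpoint, start Z0 = {s0, s2, s3, s4}, add states with every successor in Z. Z1 = {s0, s1, s2, s3, s4}; fixed.
Sat(AF ((EG ((EF ~r) | (p & ~r))) | q)) = {s0, s1, s2, s3, s4}
s3 ∈ Sat(AF ((EG ((EF ~r) | (p & ~r))) | q)) = {s0, s1, s2, s3, s4}, so the formula holds at s3.

Yes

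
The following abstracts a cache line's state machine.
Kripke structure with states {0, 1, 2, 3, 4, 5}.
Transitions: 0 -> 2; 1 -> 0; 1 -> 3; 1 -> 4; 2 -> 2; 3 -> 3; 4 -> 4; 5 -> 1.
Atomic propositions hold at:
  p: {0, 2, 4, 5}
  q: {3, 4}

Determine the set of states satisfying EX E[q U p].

{0, 1, 2, 4}

E[q U p]: least fixpoint, start Z0 = Sat(p) = {0, 2, 4, 5}, add states in Sat(q) with some successor in Z. Already a fixed point.
Sat(E[q U p]) = {0, 2, 4, 5}
Sat(EX E[q U p]) = {s : some successor in {0, 2, 4, 5}} = {0, 1, 2, 4}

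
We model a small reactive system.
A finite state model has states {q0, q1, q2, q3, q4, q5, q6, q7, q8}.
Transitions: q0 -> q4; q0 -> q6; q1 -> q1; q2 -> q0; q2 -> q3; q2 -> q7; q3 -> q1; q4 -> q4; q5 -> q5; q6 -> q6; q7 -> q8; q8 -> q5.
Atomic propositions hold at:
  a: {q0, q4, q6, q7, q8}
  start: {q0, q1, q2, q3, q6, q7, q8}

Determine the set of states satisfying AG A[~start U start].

{q1, q3, q6}

Sat(~start) = {q4, q5}
A[~start U start]: least fixpoint, start Z0 = Sat(start) = {q0, q1, q2, q3, q6, q7, q8}, add states in Sat(~start) with every successor in Z. Already a fixed point.
Sat(A[~start U start]) = {q0, q1, q2, q3, q6, q7, q8}
AG A[~start U start]: greatest fixpoint, start Z0 = {q0, q1, q2, q3, q6, q7, q8}, keep only states in Sat with every successor in Z. Z1 = {q1, q2, q3, q6, q7}; Z2 = {q1, q3, q6}; fixed.
Sat(AG A[~start U start]) = {q1, q3, q6}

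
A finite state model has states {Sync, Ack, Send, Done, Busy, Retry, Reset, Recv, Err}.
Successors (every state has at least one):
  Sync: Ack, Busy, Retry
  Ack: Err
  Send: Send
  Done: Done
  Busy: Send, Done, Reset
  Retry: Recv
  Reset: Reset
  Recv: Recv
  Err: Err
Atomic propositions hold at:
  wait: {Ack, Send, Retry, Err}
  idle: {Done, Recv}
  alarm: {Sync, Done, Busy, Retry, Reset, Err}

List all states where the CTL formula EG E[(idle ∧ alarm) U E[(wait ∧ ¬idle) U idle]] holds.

{Done, Retry, Recv}

Sat(idle ∧ alarm) = {Done}
Sat(¬idle) = {Sync, Ack, Send, Busy, Retry, Reset, Err}
Sat(wait ∧ ¬idle) = {Ack, Send, Retry, Err}
E[(wait ∧ ¬idle) U idle]: least fixpoint, start Z0 = Sat(idle) = {Done, Recv}, add states in Sat(wait ∧ ¬idle) with some successor in Z. Z1 = {Done, Retry, Recv}; fixed.
Sat(E[(wait ∧ ¬idle) U idle]) = {Done, Retry, Recv}
E[(idle ∧ alarm) U E[(wait ∧ ¬idle) U idle]]: least fixpoint, start Z0 = Sat(E[(wait ∧ ¬idle) U idle]) = {Done, Retry, Recv}, add states in Sat(idle ∧ alarm) with some successor in Z. Already a fixed point.
Sat(E[(idle ∧ alarm) U E[(wait ∧ ¬idle) U idle]]) = {Done, Retry, Recv}
EG E[(idle ∧ alarm) U E[(wait ∧ ¬idle) U idle]]: greatest fixpoint, start Z0 = {Done, Retry, Recv}, keep only states in Sat with some successor in Z. Already a fixed point.
Sat(EG E[(idle ∧ alarm) U E[(wait ∧ ¬idle) U idle]]) = {Done, Retry, Recv}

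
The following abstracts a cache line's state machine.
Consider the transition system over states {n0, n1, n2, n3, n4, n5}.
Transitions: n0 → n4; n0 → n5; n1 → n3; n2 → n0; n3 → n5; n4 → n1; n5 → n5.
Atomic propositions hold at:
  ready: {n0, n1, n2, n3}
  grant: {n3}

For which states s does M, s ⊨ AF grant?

AF grant: least fixpoint, start Z0 = {n3}, add states with every successor in Z. Z1 = {n1, n3}; Z2 = {n1, n3, n4}; fixed.
Sat(AF grant) = {n1, n3, n4}

{n1, n3, n4}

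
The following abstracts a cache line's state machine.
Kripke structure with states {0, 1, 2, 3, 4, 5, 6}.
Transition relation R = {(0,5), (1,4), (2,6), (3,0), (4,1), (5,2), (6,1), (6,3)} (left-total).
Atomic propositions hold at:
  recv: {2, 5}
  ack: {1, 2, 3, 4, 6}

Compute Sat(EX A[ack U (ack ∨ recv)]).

Sat(ack ∨ recv) = {1, 2, 3, 4, 5, 6}
A[ack U (ack ∨ recv)]: least fixpoint, start Z0 = Sat((ack ∨ recv)) = {1, 2, 3, 4, 5, 6}, add states in Sat(ack) with every successor in Z. Already a fixed point.
Sat(A[ack U (ack ∨ recv)]) = {1, 2, 3, 4, 5, 6}
Sat(EX A[ack U (ack ∨ recv)]) = {s : some successor in {1, 2, 3, 4, 5, 6}} = {0, 1, 2, 4, 5, 6}

{0, 1, 2, 4, 5, 6}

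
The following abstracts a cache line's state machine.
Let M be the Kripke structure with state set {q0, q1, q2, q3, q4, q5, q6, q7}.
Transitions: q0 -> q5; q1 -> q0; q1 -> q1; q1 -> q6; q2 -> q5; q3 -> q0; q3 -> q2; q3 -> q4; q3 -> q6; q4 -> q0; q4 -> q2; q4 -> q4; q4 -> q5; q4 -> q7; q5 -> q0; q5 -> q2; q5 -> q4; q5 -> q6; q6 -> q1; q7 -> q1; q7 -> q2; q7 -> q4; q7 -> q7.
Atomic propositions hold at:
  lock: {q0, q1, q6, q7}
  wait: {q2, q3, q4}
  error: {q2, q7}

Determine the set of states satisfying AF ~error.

{q0, q1, q2, q3, q4, q5, q6}

Sat(~error) = {q0, q1, q3, q4, q5, q6}
AF ~error: least fixpoint, start Z0 = {q0, q1, q3, q4, q5, q6}, add states with every successor in Z. Z1 = {q0, q1, q2, q3, q4, q5, q6}; fixed.
Sat(AF ~error) = {q0, q1, q2, q3, q4, q5, q6}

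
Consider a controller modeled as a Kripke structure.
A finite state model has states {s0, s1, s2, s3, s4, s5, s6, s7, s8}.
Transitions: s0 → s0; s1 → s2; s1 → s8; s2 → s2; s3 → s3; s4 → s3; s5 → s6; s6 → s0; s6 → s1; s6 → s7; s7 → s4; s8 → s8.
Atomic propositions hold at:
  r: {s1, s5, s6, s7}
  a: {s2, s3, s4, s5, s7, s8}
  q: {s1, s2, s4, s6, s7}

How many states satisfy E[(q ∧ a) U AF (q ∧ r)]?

Sat(q ∧ a) = {s2, s4, s7}
Sat(q ∧ r) = {s1, s6, s7}
AF (q ∧ r): least fixpoint, start Z0 = {s1, s6, s7}, add states with every successor in Z. Z1 = {s1, s5, s6, s7}; fixed.
Sat(AF (q ∧ r)) = {s1, s5, s6, s7}
E[(q ∧ a) U AF (q ∧ r)]: least fixpoint, start Z0 = Sat(AF (q ∧ r)) = {s1, s5, s6, s7}, add states in Sat(q ∧ a) with some successor in Z. Already a fixed point.
Sat(E[(q ∧ a) U AF (q ∧ r)]) = {s1, s5, s6, s7}
|Sat(E[(q ∧ a) U AF (q ∧ r)])| = |{s1, s5, s6, s7}| = 4.

4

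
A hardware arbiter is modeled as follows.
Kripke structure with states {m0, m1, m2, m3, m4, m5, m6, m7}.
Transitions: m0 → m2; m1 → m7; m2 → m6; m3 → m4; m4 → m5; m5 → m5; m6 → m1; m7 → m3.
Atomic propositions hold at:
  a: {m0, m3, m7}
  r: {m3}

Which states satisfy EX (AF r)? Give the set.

AF r: least fixpoint, start Z0 = {m3}, add states with every successor in Z. Z1 = {m3, m7}; Z2 = {m1, m3, m7}; Z3 = {m1, m3, m6, m7}; Z4 = {m1, m2, m3, m6, m7}; Z5 = {m0, m1, m2, m3, m6, m7}; fixed.
Sat(AF r) = {m0, m1, m2, m3, m6, m7}
Sat(EX (AF r)) = {s : some successor in {m0, m1, m2, m3, m6, m7}} = {m0, m1, m2, m6, m7}

{m0, m1, m2, m6, m7}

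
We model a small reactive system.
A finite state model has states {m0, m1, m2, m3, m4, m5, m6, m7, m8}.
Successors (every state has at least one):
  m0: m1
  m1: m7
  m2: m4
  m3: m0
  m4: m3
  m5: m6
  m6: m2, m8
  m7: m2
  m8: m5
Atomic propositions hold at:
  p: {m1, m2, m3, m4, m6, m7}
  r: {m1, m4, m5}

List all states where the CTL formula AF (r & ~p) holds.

Sat(~p) = {m0, m5, m8}
Sat(r & ~p) = {m5}
AF (r & ~p): least fixpoint, start Z0 = {m5}, add states with every successor in Z. Z1 = {m5, m8}; fixed.
Sat(AF (r & ~p)) = {m5, m8}

{m5, m8}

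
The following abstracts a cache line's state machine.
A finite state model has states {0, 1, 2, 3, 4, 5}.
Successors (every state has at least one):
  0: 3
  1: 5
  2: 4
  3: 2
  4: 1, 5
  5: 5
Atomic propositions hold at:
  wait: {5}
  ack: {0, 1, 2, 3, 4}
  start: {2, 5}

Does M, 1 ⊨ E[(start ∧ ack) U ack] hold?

Yes

Sat(start ∧ ack) = {2}
E[(start ∧ ack) U ack]: least fixpoint, start Z0 = Sat(ack) = {0, 1, 2, 3, 4}, add states in Sat(start ∧ ack) with some successor in Z. Already a fixed point.
Sat(E[(start ∧ ack) U ack]) = {0, 1, 2, 3, 4}
1 ∈ Sat(E[(start ∧ ack) U ack]) = {0, 1, 2, 3, 4}, so the formula holds at 1.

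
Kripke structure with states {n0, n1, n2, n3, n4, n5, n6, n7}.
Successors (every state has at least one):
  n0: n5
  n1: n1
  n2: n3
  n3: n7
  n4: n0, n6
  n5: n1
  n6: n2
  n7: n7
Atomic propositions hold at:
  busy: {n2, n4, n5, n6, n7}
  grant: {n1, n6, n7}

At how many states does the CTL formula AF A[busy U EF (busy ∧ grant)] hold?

5

Sat(busy ∧ grant) = {n6, n7}
EF (busy ∧ grant): least fixpoint, start Z0 = {n6, n7}, add states with some successor in Z. Z1 = {n3, n4, n6, n7}; Z2 = {n2, n3, n4, n6, n7}; fixed.
Sat(EF (busy ∧ grant)) = {n2, n3, n4, n6, n7}
A[busy U EF (busy ∧ grant)]: least fixpoint, start Z0 = Sat(EF (busy ∧ grant)) = {n2, n3, n4, n6, n7}, add states in Sat(busy) with every successor in Z. Already a fixed point.
Sat(A[busy U EF (busy ∧ grant)]) = {n2, n3, n4, n6, n7}
AF A[busy U EF (busy ∧ grant)]: least fixpoint, start Z0 = {n2, n3, n4, n6, n7}, add states with every successor in Z. Already a fixed point.
Sat(AF A[busy U EF (busy ∧ grant)]) = {n2, n3, n4, n6, n7}
|Sat(AF A[busy U EF (busy ∧ grant)])| = |{n2, n3, n4, n6, n7}| = 5.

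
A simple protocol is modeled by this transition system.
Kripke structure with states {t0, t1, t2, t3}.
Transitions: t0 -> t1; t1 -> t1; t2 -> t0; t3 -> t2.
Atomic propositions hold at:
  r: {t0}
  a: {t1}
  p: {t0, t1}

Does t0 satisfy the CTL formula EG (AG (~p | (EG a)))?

Sat(~p) = {t2, t3}
EG a: greatest fixpoint, start Z0 = {t1}, keep only states in Sat with some successor in Z. Already a fixed point.
Sat(EG a) = {t1}
Sat(~p | (EG a)) = {t1, t2, t3}
AG (~p | (EG a)): greatest fixpoint, start Z0 = {t1, t2, t3}, keep only states in Sat with every successor in Z. Z1 = {t1, t3}; Z2 = {t1}; fixed.
Sat(AG (~p | (EG a))) = {t1}
EG (AG (~p | (EG a))): greatest fixpoint, start Z0 = {t1}, keep only states in Sat with some successor in Z. Already a fixed point.
Sat(EG (AG (~p | (EG a)))) = {t1}
t0 ∉ Sat(EG (AG (~p | (EG a)))) = {t1}, so the formula does not hold at t0.

No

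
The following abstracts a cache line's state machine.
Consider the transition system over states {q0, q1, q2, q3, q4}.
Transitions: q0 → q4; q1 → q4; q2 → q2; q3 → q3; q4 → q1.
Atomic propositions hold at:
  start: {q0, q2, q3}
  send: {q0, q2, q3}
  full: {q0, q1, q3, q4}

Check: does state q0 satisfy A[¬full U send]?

Sat(¬full) = {q2}
A[¬full U send]: least fixpoint, start Z0 = Sat(send) = {q0, q2, q3}, add states in Sat(¬full) with every successor in Z. Already a fixed point.
Sat(A[¬full U send]) = {q0, q2, q3}
q0 ∈ Sat(A[¬full U send]) = {q0, q2, q3}, so the formula holds at q0.

Yes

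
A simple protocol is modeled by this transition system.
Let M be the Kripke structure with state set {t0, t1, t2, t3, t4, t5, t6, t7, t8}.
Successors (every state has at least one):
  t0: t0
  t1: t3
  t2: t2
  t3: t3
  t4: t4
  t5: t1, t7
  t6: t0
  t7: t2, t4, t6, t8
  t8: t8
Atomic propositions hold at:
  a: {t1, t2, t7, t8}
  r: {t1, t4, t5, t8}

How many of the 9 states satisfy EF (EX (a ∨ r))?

Sat(a ∨ r) = {t1, t2, t4, t5, t7, t8}
Sat(EX (a ∨ r)) = {s : some successor in {t1, t2, t4, t5, t7, t8}} = {t2, t4, t5, t7, t8}
EF (EX (a ∨ r)): least fixpoint, start Z0 = {t2, t4, t5, t7, t8}, add states with some successor in Z. Already a fixed point.
Sat(EF (EX (a ∨ r))) = {t2, t4, t5, t7, t8}
|Sat(EF (EX (a ∨ r)))| = |{t2, t4, t5, t7, t8}| = 5.

5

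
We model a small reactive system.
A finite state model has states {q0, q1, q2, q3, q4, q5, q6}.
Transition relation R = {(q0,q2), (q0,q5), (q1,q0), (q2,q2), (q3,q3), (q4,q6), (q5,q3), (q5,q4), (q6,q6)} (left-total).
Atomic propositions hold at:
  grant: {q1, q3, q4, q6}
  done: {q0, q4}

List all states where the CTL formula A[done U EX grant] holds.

Sat(EX grant) = {s : some successor in {q1, q3, q4, q6}} = {q3, q4, q5, q6}
A[done U EX grant]: least fixpoint, start Z0 = Sat(EX grant) = {q3, q4, q5, q6}, add states in Sat(done) with every successor in Z. Already a fixed point.
Sat(A[done U EX grant]) = {q3, q4, q5, q6}

{q3, q4, q5, q6}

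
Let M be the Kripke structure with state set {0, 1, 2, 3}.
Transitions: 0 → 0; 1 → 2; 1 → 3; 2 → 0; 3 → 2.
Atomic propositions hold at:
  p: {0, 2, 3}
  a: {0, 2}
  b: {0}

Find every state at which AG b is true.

AG b: greatest fixpoint, start Z0 = {0}, keep only states in Sat with every successor in Z. Already a fixed point.
Sat(AG b) = {0}

{0}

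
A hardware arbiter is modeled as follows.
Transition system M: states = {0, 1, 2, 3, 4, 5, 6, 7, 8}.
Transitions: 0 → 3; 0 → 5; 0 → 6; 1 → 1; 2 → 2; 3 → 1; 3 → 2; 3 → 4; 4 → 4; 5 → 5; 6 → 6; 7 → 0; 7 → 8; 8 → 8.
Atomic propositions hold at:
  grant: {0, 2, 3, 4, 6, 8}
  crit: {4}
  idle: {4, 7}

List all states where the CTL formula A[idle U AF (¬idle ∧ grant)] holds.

{0, 2, 3, 6, 7, 8}

Sat(¬idle) = {0, 1, 2, 3, 5, 6, 8}
Sat(¬idle ∧ grant) = {0, 2, 3, 6, 8}
AF (¬idle ∧ grant): least fixpoint, start Z0 = {0, 2, 3, 6, 8}, add states with every successor in Z. Z1 = {0, 2, 3, 6, 7, 8}; fixed.
Sat(AF (¬idle ∧ grant)) = {0, 2, 3, 6, 7, 8}
A[idle U AF (¬idle ∧ grant)]: least fixpoint, start Z0 = Sat(AF (¬idle ∧ grant)) = {0, 2, 3, 6, 7, 8}, add states in Sat(idle) with every successor in Z. Already a fixed point.
Sat(A[idle U AF (¬idle ∧ grant)]) = {0, 2, 3, 6, 7, 8}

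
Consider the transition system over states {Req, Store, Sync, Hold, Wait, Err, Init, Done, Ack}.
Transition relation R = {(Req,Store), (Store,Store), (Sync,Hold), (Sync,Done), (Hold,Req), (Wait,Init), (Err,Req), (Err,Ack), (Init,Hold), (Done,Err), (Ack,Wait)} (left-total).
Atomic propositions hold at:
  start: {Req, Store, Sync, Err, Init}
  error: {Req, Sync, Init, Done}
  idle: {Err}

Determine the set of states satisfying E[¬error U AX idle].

Sat(¬error) = {Store, Hold, Wait, Err, Ack}
Sat(AX idle) = {s : every successor in {Err}} = {Done}
E[¬error U AX idle]: least fixpoint, start Z0 = Sat(AX idle) = {Done}, add states in Sat(¬error) with some successor in Z. Already a fixed point.
Sat(E[¬error U AX idle]) = {Done}

{Done}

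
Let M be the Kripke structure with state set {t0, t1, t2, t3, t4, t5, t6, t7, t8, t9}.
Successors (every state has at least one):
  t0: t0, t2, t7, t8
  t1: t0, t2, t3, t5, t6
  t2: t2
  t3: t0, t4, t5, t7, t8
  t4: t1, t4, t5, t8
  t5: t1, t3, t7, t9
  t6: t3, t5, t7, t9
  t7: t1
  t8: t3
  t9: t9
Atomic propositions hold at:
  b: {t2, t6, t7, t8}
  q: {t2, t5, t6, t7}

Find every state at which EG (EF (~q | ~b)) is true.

{t0, t1, t3, t4, t5, t6, t7, t8, t9}

Sat(~q) = {t0, t1, t3, t4, t8, t9}
Sat(~b) = {t0, t1, t3, t4, t5, t9}
Sat(~q | ~b) = {t0, t1, t3, t4, t5, t8, t9}
EF (~q | ~b): least fixpoint, start Z0 = {t0, t1, t3, t4, t5, t8, t9}, add states with some successor in Z. Z1 = {t0, t1, t3, t4, t5, t6, t7, t8, t9}; fixed.
Sat(EF (~q | ~b)) = {t0, t1, t3, t4, t5, t6, t7, t8, t9}
EG (EF (~q | ~b)): greatest fixpoint, start Z0 = {t0, t1, t3, t4, t5, t6, t7, t8, t9}, keep only states in Sat with some successor in Z. Already a fixed point.
Sat(EG (EF (~q | ~b))) = {t0, t1, t3, t4, t5, t6, t7, t8, t9}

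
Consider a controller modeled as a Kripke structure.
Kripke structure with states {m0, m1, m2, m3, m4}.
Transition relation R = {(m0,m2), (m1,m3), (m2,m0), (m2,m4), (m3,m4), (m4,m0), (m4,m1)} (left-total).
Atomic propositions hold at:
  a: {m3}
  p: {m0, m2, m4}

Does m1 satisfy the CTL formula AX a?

Sat(AX a) = {s : every successor in {m3}} = {m1}
m1 ∈ Sat(AX a) = {m1}, so the formula holds at m1.

Yes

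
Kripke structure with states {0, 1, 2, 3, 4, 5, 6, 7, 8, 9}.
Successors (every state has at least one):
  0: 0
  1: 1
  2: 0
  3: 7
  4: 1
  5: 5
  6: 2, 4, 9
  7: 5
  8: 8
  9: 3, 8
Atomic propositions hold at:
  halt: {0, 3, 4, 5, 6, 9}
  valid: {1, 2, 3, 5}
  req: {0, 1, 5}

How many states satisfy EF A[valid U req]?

A[valid U req]: least fixpoint, start Z0 = Sat(req) = {0, 1, 5}, add states in Sat(valid) with every successor in Z. Z1 = {0, 1, 2, 5}; fixed.
Sat(A[valid U req]) = {0, 1, 2, 5}
EF A[valid U req]: least fixpoint, start Z0 = {0, 1, 2, 5}, add states with some successor in Z. Z1 = {0, 1, 2, 4, 5, 6, 7}; Z2 = {0, 1, 2, 3, 4, 5, 6, 7}; Z3 = {0, 1, 2, 3, 4, 5, 6, 7, 9}; fixed.
Sat(EF A[valid U req]) = {0, 1, 2, 3, 4, 5, 6, 7, 9}
|Sat(EF A[valid U req])| = |{0, 1, 2, 3, 4, 5, 6, 7, 9}| = 9.

9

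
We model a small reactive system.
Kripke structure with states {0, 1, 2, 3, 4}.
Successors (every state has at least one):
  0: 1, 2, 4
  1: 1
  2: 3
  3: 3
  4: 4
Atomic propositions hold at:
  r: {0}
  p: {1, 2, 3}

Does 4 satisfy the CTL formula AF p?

No

AF p: least fixpoint, start Z0 = {1, 2, 3}, add states with every successor in Z. Already a fixed point.
Sat(AF p) = {1, 2, 3}
4 ∉ Sat(AF p) = {1, 2, 3}, so the formula does not hold at 4.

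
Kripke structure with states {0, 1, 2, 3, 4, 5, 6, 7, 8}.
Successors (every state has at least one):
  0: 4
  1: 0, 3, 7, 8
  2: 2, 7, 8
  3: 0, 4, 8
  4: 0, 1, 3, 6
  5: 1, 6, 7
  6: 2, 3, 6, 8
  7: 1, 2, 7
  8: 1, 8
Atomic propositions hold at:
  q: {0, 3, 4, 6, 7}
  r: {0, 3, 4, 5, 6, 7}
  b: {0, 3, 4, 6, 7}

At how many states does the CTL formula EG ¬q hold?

4

Sat(¬q) = {1, 2, 5, 8}
EG ¬q: greatest fixpoint, start Z0 = {1, 2, 5, 8}, keep only states in Sat with some successor in Z. Already a fixed point.
Sat(EG ¬q) = {1, 2, 5, 8}
|Sat(EG ¬q)| = |{1, 2, 5, 8}| = 4.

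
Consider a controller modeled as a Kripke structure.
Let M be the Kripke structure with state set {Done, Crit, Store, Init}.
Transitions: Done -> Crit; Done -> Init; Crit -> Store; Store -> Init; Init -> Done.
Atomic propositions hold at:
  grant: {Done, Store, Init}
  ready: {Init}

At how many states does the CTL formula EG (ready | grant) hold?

Sat(ready | grant) = {Done, Store, Init}
EG (ready | grant): greatest fixpoint, start Z0 = {Done, Store, Init}, keep only states in Sat with some successor in Z. Already a fixed point.
Sat(EG (ready | grant)) = {Done, Store, Init}
|Sat(EG (ready | grant))| = |{Done, Store, Init}| = 3.

3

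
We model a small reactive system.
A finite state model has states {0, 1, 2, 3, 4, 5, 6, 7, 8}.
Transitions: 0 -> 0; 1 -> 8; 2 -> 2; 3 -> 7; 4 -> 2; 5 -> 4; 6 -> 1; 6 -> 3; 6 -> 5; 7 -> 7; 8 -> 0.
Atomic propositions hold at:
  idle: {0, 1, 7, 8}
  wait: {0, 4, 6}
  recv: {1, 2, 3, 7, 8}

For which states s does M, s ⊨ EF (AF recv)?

{1, 2, 3, 4, 5, 6, 7, 8}

AF recv: least fixpoint, start Z0 = {1, 2, 3, 7, 8}, add states with every successor in Z. Z1 = {1, 2, 3, 4, 7, 8}; Z2 = {1, 2, 3, 4, 5, 7, 8}; Z3 = {1, 2, 3, 4, 5, 6, 7, 8}; fixed.
Sat(AF recv) = {1, 2, 3, 4, 5, 6, 7, 8}
EF (AF recv): least fixpoint, start Z0 = {1, 2, 3, 4, 5, 6, 7, 8}, add states with some successor in Z. Already a fixed point.
Sat(EF (AF recv)) = {1, 2, 3, 4, 5, 6, 7, 8}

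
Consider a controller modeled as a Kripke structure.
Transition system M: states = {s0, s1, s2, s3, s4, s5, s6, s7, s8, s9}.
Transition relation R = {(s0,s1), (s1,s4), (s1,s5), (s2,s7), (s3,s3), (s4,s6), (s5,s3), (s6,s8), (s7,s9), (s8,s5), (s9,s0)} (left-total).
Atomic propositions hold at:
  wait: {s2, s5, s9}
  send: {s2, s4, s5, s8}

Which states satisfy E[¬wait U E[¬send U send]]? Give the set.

{s0, s1, s2, s4, s5, s6, s7, s8, s9}

Sat(¬wait) = {s0, s1, s3, s4, s6, s7, s8}
Sat(¬send) = {s0, s1, s3, s6, s7, s9}
E[¬send U send]: least fixpoint, start Z0 = Sat(send) = {s2, s4, s5, s8}, add states in Sat(¬send) with some successor in Z. Z1 = {s1, s2, s4, s5, s6, s8}; Z2 = {s0, s1, s2, s4, s5, s6, s8}; Z3 = {s0, s1, s2, s4, s5, s6, s8, s9}; Z4 = {s0, s1, s2, s4, s5, s6, s7, s8, s9}; fixed.
Sat(E[¬send U send]) = {s0, s1, s2, s4, s5, s6, s7, s8, s9}
E[¬wait U E[¬send U send]]: least fixpoint, start Z0 = Sat(E[¬send U send]) = {s0, s1, s2, s4, s5, s6, s7, s8, s9}, add states in Sat(¬wait) with some successor in Z. Already a fixed point.
Sat(E[¬wait U E[¬send U send]]) = {s0, s1, s2, s4, s5, s6, s7, s8, s9}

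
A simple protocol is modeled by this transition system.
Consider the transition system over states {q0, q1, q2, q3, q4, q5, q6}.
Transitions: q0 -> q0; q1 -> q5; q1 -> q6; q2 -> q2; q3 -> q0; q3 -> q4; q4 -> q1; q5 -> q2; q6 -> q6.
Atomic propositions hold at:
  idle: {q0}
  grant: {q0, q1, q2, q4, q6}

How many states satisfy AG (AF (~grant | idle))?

Sat(~grant) = {q3, q5}
Sat(~grant | idle) = {q0, q3, q5}
AF (~grant | idle): least fixpoint, start Z0 = {q0, q3, q5}, add states with every successor in Z. Already a fixed point.
Sat(AF (~grant | idle)) = {q0, q3, q5}
AG (AF (~grant | idle)): greatest fixpoint, start Z0 = {q0, q3, q5}, keep only states in Sat with every successor in Z. Z1 = {q0}; fixed.
Sat(AG (AF (~grant | idle))) = {q0}
|Sat(AG (AF (~grant | idle)))| = |{q0}| = 1.

1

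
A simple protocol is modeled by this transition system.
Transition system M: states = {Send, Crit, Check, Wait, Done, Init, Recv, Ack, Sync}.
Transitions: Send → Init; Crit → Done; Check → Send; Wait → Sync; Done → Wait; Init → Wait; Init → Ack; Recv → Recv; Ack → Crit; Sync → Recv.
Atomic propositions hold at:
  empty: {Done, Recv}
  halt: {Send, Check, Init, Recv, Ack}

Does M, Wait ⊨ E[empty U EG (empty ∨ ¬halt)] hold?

Sat(¬halt) = {Crit, Wait, Done, Sync}
Sat(empty ∨ ¬halt) = {Crit, Wait, Done, Recv, Sync}
EG (empty ∨ ¬halt): greatest fixpoint, start Z0 = {Crit, Wait, Done, Recv, Sync}, keep only states in Sat with some successor in Z. Already a fixed point.
Sat(EG (empty ∨ ¬halt)) = {Crit, Wait, Done, Recv, Sync}
E[empty U EG (empty ∨ ¬halt)]: least fixpoint, start Z0 = Sat(EG (empty ∨ ¬halt)) = {Crit, Wait, Done, Recv, Sync}, add states in Sat(empty) with some successor in Z. Already a fixed point.
Sat(E[empty U EG (empty ∨ ¬halt)]) = {Crit, Wait, Done, Recv, Sync}
Wait ∈ Sat(E[empty U EG (empty ∨ ¬halt)]) = {Crit, Wait, Done, Recv, Sync}, so the formula holds at Wait.

Yes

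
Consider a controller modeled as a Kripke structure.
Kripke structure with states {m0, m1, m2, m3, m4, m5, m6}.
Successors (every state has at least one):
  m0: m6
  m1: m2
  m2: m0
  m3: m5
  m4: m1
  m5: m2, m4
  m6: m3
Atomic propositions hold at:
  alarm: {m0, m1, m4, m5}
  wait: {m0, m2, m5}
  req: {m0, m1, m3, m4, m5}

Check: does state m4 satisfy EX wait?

No

Sat(EX wait) = {s : some successor in {m0, m2, m5}} = {m1, m2, m3, m5}
m4 ∉ Sat(EX wait) = {m1, m2, m3, m5}, so the formula does not hold at m4.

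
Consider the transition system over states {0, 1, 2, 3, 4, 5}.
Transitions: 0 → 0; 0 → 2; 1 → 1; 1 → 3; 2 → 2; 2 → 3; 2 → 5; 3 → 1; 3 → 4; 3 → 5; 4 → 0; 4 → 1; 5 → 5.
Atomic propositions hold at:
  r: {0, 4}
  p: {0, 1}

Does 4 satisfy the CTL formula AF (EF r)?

EF r: least fixpoint, start Z0 = {0, 4}, add states with some successor in Z. Z1 = {0, 3, 4}; Z2 = {0, 1, 2, 3, 4}; fixed.
Sat(EF r) = {0, 1, 2, 3, 4}
AF (EF r): least fixpoint, start Z0 = {0, 1, 2, 3, 4}, add states with every successor in Z. Already a fixed point.
Sat(AF (EF r)) = {0, 1, 2, 3, 4}
4 ∈ Sat(AF (EF r)) = {0, 1, 2, 3, 4}, so the formula holds at 4.

Yes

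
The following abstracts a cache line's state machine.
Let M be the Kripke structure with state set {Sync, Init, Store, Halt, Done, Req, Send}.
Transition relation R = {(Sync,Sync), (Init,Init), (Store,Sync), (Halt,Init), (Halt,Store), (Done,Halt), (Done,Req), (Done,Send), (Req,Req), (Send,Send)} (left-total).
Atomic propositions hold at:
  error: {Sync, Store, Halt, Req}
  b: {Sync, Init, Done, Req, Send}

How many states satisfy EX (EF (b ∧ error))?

Sat(b ∧ error) = {Sync, Req}
EF (b ∧ error): least fixpoint, start Z0 = {Sync, Req}, add states with some successor in Z. Z1 = {Sync, Store, Done, Req}; Z2 = {Sync, Store, Halt, Done, Req}; fixed.
Sat(EF (b ∧ error)) = {Sync, Store, Halt, Done, Req}
Sat(EX (EF (b ∧ error))) = {s : some successor in {Sync, Store, Halt, Done, Req}} = {Sync, Store, Halt, Done, Req}
|Sat(EX (EF (b ∧ error)))| = |{Sync, Store, Halt, Done, Req}| = 5.

5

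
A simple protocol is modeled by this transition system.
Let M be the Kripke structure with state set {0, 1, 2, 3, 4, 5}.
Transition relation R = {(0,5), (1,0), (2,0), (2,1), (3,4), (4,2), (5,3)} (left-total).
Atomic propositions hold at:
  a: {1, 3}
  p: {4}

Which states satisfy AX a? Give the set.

Sat(AX a) = {s : every successor in {1, 3}} = {5}

{5}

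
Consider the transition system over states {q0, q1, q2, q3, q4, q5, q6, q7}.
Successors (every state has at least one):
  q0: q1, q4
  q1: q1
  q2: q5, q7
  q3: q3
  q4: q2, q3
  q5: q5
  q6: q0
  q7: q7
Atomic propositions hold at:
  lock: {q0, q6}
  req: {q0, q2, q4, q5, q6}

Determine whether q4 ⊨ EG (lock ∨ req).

Yes

Sat(lock ∨ req) = {q0, q2, q4, q5, q6}
EG (lock ∨ req): greatest fixpoint, start Z0 = {q0, q2, q4, q5, q6}, keep only states in Sat with some successor in Z. Already a fixed point.
Sat(EG (lock ∨ req)) = {q0, q2, q4, q5, q6}
q4 ∈ Sat(EG (lock ∨ req)) = {q0, q2, q4, q5, q6}, so the formula holds at q4.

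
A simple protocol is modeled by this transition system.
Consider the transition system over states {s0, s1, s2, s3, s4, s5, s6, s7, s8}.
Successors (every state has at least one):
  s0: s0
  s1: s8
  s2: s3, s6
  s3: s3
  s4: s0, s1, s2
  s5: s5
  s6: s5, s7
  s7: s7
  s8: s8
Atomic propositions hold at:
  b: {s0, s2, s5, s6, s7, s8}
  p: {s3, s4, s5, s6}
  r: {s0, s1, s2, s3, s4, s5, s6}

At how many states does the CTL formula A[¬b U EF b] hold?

8

Sat(¬b) = {s1, s3, s4}
EF b: least fixpoint, start Z0 = {s0, s2, s5, s6, s7, s8}, add states with some successor in Z. Z1 = {s0, s1, s2, s4, s5, s6, s7, s8}; fixed.
Sat(EF b) = {s0, s1, s2, s4, s5, s6, s7, s8}
A[¬b U EF b]: least fixpoint, start Z0 = Sat(EF b) = {s0, s1, s2, s4, s5, s6, s7, s8}, add states in Sat(¬b) with every successor in Z. Already a fixed point.
Sat(A[¬b U EF b]) = {s0, s1, s2, s4, s5, s6, s7, s8}
|Sat(A[¬b U EF b])| = |{s0, s1, s2, s4, s5, s6, s7, s8}| = 8.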